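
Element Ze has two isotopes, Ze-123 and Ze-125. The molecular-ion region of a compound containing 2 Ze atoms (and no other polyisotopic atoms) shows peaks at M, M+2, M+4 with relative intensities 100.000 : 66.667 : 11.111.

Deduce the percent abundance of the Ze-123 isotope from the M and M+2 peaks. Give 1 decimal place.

If p is the fraction of Ze that is Ze-123, then I(M+2)/I(M) = [C(2,1)·p^1·(1−p)] / p^2 = 2·(1−p)/p = 66.667/100.000 = 0.6667
(1−p)/p = 0.6667/2 = 0.3333  ⇒  p = 1/(1 + 0.3333) = 0.7500
Ze-123: 75.0%, Ze-125: 25.0%.

75.0%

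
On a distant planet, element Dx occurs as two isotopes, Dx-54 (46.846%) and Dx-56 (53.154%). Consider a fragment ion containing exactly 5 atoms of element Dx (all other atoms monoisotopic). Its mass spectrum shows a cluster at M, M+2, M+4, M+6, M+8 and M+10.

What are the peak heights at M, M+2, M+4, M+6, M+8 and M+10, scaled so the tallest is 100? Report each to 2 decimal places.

Expanding (0.46846 + 0.53154)^5:
P(M) = 0.46846^5 = 0.022561
P(M+2) = 5 × 0.46846^4 × 0.53154^1 = 0.127996
P(M+4) = 10 × 0.46846^3 × 0.53154^2 = 0.290462
P(M+6) = 10 × 0.46846^2 × 0.53154^3 = 0.329574
P(M+8) = 5 × 0.46846^1 × 0.53154^4 = 0.186976
P(M+10) = 0.53154^5 = 0.042431
The M+6 peak is largest (0.329574); scaling to 100 gives 6.85 : 38.84 : 88.13 : 100.00 : 56.73 : 12.87.

6.85 : 38.84 : 88.13 : 100.00 : 56.73 : 12.87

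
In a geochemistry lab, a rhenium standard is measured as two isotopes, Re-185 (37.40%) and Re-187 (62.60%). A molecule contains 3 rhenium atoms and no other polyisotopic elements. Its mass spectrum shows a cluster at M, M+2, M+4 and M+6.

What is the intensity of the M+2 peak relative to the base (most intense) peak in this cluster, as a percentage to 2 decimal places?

59.74%

Term probabilities: M 0.0523, M+2 0.2627, M+4 0.4397, M+6 0.2453. Base peak = M+4.
P(M+4) = C(3,2) × 0.3740^1 × 0.6260^2 = 3 × 0.3740 × 0.391876 = 0.439685 (base)
P(M+2) = C(3,1) × 0.3740^2 × 0.6260^1 = 3 × 0.139876 × 0.6260 = 0.262687
Relative intensity = 0.262687 / 0.439685 × 100 = 59.74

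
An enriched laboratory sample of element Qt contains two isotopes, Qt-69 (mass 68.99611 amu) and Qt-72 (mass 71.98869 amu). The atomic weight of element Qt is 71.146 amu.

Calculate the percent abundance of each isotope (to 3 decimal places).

Writing the weighted mean with unknown fraction x of Qt-69:
68.99611·x + 71.98869·(1 − x) = 71.146
(68.99611 − 71.98869)·x = 71.146 − 71.98869
x = -0.84269 / -2.99258 = 0.28159 → 28.159% Qt-69, 71.841% Qt-72.

Qt-69: 28.159%, Qt-72: 71.841%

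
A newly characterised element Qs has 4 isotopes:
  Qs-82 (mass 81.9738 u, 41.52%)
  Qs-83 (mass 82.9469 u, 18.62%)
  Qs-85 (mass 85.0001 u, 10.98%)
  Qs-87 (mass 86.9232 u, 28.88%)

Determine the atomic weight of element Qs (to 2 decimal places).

Weight each isotope mass by its fractional abundance: 0.4152 × 81.9738 + 0.1862 × 82.9469 + 0.1098 × 85.0001 + 0.2888 × 86.9232
= 34.03552 + 15.44471 + 9.33301 + 25.10342 = 83.91666 u

83.92 u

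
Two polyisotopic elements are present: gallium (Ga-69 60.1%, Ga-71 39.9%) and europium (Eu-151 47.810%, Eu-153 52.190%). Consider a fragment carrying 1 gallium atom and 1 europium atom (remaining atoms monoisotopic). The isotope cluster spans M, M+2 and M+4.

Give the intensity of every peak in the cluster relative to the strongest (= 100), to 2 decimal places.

56.96 : 100.00 : 41.28

Gallium pattern (n=1): 0.6010 : 0.3990
Europium pattern (n=1): 0.4781 : 0.5219
Convolve the two distributions (both contribute in 2-u steps):
  M: 0.6010×0.4781 = 0.287338
  M+2: 0.6010×0.5219 + 0.3990×0.4781 = 0.504424
  M+4: 0.3990×0.5219 = 0.208238
Scale to base peak (0.504424) = 100: 56.96 : 100.00 : 41.28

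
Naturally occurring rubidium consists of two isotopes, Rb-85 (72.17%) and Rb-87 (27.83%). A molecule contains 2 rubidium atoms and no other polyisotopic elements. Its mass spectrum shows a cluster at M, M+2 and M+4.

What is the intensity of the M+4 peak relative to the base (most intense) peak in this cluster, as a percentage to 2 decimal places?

Binomial terms of (0.7217 + 0.2783)^2: M 0.5209, M+2 0.4017, M+4 0.0775 → M is the base peak.
P(M) = C(2,0) × 0.7217^2 × 0.2783^0 = 1 × 0.52085089 × 1.0000 = 0.520851 (base)
P(M+4) = C(2,2) × 0.7217^0 × 0.2783^2 = 1 × 1.0000 × 0.07745089 = 0.077451
Relative intensity = 0.077451 / 0.520851 × 100 = 14.87

14.87%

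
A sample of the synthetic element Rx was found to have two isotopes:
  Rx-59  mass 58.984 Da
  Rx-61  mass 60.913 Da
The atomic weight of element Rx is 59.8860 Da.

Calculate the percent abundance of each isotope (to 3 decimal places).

Rx-59: 53.240%, Rx-61: 46.760%

Writing the weighted mean with unknown fraction x of Rx-59:
58.984·x + 60.913·(1 − x) = 59.8860
(58.984 − 60.913)·x = 59.8860 − 60.913
x = -1.0270 / -1.929 = 0.53240 → 53.240% Rx-59, 46.760% Rx-61.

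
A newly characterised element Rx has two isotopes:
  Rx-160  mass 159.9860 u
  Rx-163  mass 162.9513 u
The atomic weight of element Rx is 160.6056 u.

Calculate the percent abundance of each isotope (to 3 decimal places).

Rx-160: 79.105%, Rx-163: 20.895%

Let x be the fractional abundance of Rx-160; then Rx-163 has abundance 1 − x.
159.9860·x + 162.9513·(1 − x) = 160.6056
(159.9860 − 162.9513)·x = 160.6056 − 162.9513
x = -2.3457 / -2.9653 = 0.79105 → 79.105% Rx-160, 20.895% Rx-163.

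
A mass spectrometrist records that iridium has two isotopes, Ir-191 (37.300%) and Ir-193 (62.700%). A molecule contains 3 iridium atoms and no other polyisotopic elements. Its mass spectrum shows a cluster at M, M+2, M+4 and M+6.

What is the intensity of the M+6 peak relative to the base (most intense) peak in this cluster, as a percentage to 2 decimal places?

56.03%

Term probabilities: M 0.0519, M+2 0.2617, M+4 0.4399, M+6 0.2465. Base peak = M+4.
P(M+4) = C(3,2) × 0.37300^1 × 0.62700^2 = 3 × 0.3730 × 0.393129 = 0.439911 (base)
P(M+6) = C(3,3) × 0.37300^0 × 0.62700^3 = 1 × 1.0000 × 0.24649188 = 0.246492
Relative intensity = 0.246492 / 0.439911 × 100 = 56.03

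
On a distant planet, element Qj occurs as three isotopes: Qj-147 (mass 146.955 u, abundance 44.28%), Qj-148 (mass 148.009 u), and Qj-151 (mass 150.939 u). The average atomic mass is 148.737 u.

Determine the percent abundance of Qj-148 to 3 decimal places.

14.945%

Let x and y be the fractions of Qj-148 and Qj-151. Then x + y = 1 − 0.4428 = 0.5572 and 148.009x + 150.939y = 148.737 − 0.4428×146.955 = 83.665326.
Substituting: 148.009x + 150.939(0.5572 − x) = 83.665326
(148.009 − 150.939)x = -0.4378848  ⇒  x = 0.14945, y = 0.40775
Qj-148: 14.945%, Qj-151: 40.775%.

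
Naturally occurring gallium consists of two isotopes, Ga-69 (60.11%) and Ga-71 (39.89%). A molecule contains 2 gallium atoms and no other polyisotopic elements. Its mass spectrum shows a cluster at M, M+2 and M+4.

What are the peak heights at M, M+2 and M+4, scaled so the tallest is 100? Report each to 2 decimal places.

75.34 : 100.00 : 33.18

Each Ga atom is independently Ga-69 (p = 0.6011) or Ga-71 (q = 0.3989); the cluster is the binomial expansion (p + q)^2.
P(M) = 0.6011^2 = 0.361321
P(M+2) = 2 × 0.6011^1 × 0.3989^1 = 0.479558
P(M+4) = 0.3989^2 = 0.159121
The M+2 peak is largest (0.479558); scaling to 100 gives 75.34 : 100.00 : 33.18.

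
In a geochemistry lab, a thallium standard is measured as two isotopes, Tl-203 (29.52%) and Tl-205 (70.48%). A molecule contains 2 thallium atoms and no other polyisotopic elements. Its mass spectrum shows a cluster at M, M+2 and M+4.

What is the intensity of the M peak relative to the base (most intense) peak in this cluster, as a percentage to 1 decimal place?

Term probabilities: M 0.0871, M+2 0.4161, M+4 0.4967. Base peak = M+4.
P(M+4) = C(2,2) × 0.2952^0 × 0.7048^2 = 1 × 1.0000 × 0.49674304 = 0.496743 (base)
P(M) = C(2,0) × 0.2952^2 × 0.7048^0 = 1 × 0.08714304 × 1.0000 = 0.087143
Relative intensity = 0.087143 / 0.496743 × 100 = 17.5

17.5%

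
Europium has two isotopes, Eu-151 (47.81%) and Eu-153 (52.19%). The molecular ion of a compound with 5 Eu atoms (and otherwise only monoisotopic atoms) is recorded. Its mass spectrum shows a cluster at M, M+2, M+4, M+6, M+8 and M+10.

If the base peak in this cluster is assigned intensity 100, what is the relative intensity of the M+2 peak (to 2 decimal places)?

41.96

Term probabilities: M 0.0250, M+2 0.1363, M+4 0.2977, M+6 0.3249, M+8 0.1774, M+10 0.0387. Base peak = M+6.
P(M+6) = C(5,3) × 0.4781^2 × 0.5219^3 = 10 × 0.22857961 × 0.14215492 = 0.324937 (base)
P(M+2) = C(5,1) × 0.4781^4 × 0.5219^1 = 5 × 0.05224864 × 0.5219 = 0.136343
Relative intensity = 0.136343 / 0.324937 × 100 = 41.96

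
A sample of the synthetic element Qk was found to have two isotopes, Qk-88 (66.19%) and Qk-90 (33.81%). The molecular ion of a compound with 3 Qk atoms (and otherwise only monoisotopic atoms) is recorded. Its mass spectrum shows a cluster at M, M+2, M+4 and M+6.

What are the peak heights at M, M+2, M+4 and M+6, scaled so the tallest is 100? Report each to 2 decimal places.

Expanding (0.6619 + 0.3381)^3:
P(M) = 0.6619^3 = 0.289986
P(M+2) = 3 × 0.6619^2 × 0.3381^1 = 0.444377
P(M+4) = 3 × 0.6619^1 × 0.3381^2 = 0.226989
P(M+6) = 0.3381^3 = 0.038649
The M+2 peak is largest (0.444377); scaling to 100 gives 65.26 : 100.00 : 51.08 : 8.70.

65.26 : 100.00 : 51.08 : 8.70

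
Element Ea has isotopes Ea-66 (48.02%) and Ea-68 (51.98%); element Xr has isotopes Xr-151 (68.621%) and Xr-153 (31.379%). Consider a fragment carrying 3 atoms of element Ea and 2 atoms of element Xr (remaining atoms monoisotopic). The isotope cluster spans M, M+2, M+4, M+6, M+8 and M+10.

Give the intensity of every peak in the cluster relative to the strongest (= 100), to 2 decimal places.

14.94 : 62.17 : 100.00 : 77.11 : 28.31 : 3.96

Element Ea pattern (n=3): 0.1107303 : 0.35958523 : 0.38923865 : 0.14044582
Element Xr pattern (n=2): 0.47088416 : 0.43065167 : 0.09846416
Convolve the two distributions (both contribute in 2-u steps):
  M: 0.1107303×0.47088416 = 0.052141
  M+2: 0.1107303×0.43065167 + 0.35958523×0.47088416 = 0.217009
  M+4: 0.1107303×0.09846416 + 0.35958523×0.43065167 + 0.38923865×0.47088416 = 0.349045
  M+6: 0.35958523×0.09846416 + 0.38923865×0.43065167 + 0.14044582×0.47088416 = 0.269166
  M+8: 0.38923865×0.09846416 + 0.14044582×0.43065167 = 0.098809
  M+10: 0.14044582×0.09846416 = 0.013829
Scale to base peak (0.349045) = 100: 14.94 : 62.17 : 100.00 : 77.11 : 28.31 : 3.96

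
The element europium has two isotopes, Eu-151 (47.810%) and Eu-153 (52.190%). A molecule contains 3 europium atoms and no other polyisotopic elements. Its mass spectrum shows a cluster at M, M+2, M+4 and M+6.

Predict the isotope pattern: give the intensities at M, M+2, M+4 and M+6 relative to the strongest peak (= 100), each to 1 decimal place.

28.0 : 91.6 : 100.0 : 36.4

Each Eu atom is independently Eu-151 (p = 0.47810) or Eu-153 (q = 0.52190); the cluster is the binomial expansion (p + q)^3.
P(M) = 0.47810^3 = 0.109284
P(M+2) = 3 × 0.47810^2 × 0.52190^1 = 0.357887
P(M+4) = 3 × 0.47810^1 × 0.52190^2 = 0.390674
P(M+6) = 0.52190^3 = 0.142155
The M+4 peak is largest (0.390674); scaling to 100 gives 28.0 : 91.6 : 100.0 : 36.4.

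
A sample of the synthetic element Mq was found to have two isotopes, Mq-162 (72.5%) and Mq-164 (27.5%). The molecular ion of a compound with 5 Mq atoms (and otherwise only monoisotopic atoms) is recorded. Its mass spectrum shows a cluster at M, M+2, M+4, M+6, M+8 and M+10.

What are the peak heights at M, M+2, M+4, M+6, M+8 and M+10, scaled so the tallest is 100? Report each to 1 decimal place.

52.7 : 100.0 : 75.9 : 28.8 : 5.5 : 0.4

The 5 Mq atoms are independent, so intensities follow the terms of (0.725 + 0.275)^5.
P(M) = 0.725^5 = 0.200304
P(M+2) = 5 × 0.725^4 × 0.275^1 = 0.379887
P(M+4) = 10 × 0.725^3 × 0.275^2 = 0.288190
P(M+6) = 10 × 0.725^2 × 0.275^3 = 0.109314
P(M+8) = 5 × 0.725^1 × 0.275^4 = 0.020732
P(M+10) = 0.275^5 = 0.001573
The M+2 peak is largest (0.379887); scaling to 100 gives 52.7 : 100.0 : 75.9 : 28.8 : 5.5 : 0.4.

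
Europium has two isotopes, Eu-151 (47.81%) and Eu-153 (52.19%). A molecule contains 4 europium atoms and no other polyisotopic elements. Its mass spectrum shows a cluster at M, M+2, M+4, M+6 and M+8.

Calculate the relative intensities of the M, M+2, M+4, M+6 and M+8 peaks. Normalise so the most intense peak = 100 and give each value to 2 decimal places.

Each Eu atom is independently Eu-151 (p = 0.4781) or Eu-153 (q = 0.5219); the cluster is the binomial expansion (p + q)^4.
P(M) = 0.4781^4 = 0.052249
P(M+2) = 4 × 0.4781^3 × 0.5219^1 = 0.228141
P(M+4) = 6 × 0.4781^2 × 0.5219^2 = 0.373563
P(M+6) = 4 × 0.4781^1 × 0.5219^3 = 0.271857
P(M+8) = 0.5219^4 = 0.074191
The M+4 peak is largest (0.373563); scaling to 100 gives 13.99 : 61.07 : 100.00 : 72.77 : 19.86.

13.99 : 61.07 : 100.00 : 72.77 : 19.86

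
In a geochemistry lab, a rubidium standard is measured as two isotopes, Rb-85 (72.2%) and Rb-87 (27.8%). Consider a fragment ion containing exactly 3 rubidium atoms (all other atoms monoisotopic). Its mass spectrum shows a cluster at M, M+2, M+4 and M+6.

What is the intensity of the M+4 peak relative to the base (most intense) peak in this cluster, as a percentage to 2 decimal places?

Binomial terms of (0.722 + 0.278)^3: M 0.3764, M+2 0.4348, M+4 0.1674, M+6 0.0215 → M+2 is the base peak.
P(M+2) = C(3,1) × 0.722^2 × 0.278^1 = 3 × 0.521284 × 0.2780 = 0.434751 (base)
P(M+4) = C(3,2) × 0.722^1 × 0.278^2 = 3 × 0.7220 × 0.077284 = 0.167397
Relative intensity = 0.167397 / 0.434751 × 100 = 38.50

38.50%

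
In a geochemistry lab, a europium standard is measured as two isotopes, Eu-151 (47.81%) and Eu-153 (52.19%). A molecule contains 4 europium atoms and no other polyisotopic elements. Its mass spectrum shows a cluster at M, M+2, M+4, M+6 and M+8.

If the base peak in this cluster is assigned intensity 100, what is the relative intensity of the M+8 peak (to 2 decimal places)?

19.86

(0.4781 + 0.5219)^4 gives M 0.0522, M+2 0.2281, M+4 0.3736, M+6 0.2719, M+8 0.0742; the largest is M+4.
P(M+4) = C(4,2) × 0.4781^2 × 0.5219^2 = 6 × 0.22857961 × 0.27237961 = 0.373563 (base)
P(M+8) = C(4,4) × 0.4781^0 × 0.5219^4 = 1 × 1.0000 × 0.07419065 = 0.074191
Relative intensity = 0.074191 / 0.373563 × 100 = 19.86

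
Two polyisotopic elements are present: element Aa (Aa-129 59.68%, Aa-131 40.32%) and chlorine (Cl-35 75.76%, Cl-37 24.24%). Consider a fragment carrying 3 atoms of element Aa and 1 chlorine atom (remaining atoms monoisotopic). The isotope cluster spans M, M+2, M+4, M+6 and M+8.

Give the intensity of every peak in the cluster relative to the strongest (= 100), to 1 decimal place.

Element Aa pattern (n=3): 0.2125624 : 0.43082352 : 0.29106576 : 0.06554832
Chlorine pattern (n=1): 0.7576 : 0.2424
Convolve the two distributions (both contribute in 2-u steps):
  M: 0.2125624×0.7576 = 0.161037
  M+2: 0.2125624×0.2424 + 0.43082352×0.7576 = 0.377917
  M+4: 0.43082352×0.2424 + 0.29106576×0.7576 = 0.324943
  M+6: 0.29106576×0.2424 + 0.06554832×0.7576 = 0.120214
  M+8: 0.06554832×0.2424 = 0.015889
Scale to base peak (0.377917) = 100: 42.6 : 100.0 : 86.0 : 31.8 : 4.2

42.6 : 100.0 : 86.0 : 31.8 : 4.2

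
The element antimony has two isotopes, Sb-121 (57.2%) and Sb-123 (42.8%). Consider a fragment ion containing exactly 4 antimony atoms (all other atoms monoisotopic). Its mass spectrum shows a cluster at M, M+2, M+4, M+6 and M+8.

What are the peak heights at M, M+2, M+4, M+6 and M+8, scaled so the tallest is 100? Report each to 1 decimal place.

29.8 : 89.1 : 100.0 : 49.9 : 9.3

Each Sb atom is independently Sb-121 (p = 0.572) or Sb-123 (q = 0.428); the cluster is the binomial expansion (p + q)^4.
P(M) = 0.572^4 = 0.107049
P(M+2) = 4 × 0.572^3 × 0.428^1 = 0.320400
P(M+4) = 6 × 0.572^2 × 0.428^2 = 0.359609
P(M+6) = 4 × 0.572^1 × 0.428^3 = 0.179385
P(M+8) = 0.428^4 = 0.033556
The M+4 peak is largest (0.359609); scaling to 100 gives 29.8 : 89.1 : 100.0 : 49.9 : 9.3.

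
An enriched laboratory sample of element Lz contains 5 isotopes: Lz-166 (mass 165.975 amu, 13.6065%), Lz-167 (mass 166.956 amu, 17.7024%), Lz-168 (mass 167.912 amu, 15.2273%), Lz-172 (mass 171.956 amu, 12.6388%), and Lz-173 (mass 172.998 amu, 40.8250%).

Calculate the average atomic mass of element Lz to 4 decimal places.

Weight each isotope mass by its fractional abundance: 0.136065 × 165.975 + 0.177024 × 166.956 + 0.152273 × 167.912 + 0.126388 × 171.956 + 0.408250 × 172.998
= 22.58339 + 29.55522 + 25.56846 + 21.73317 + 70.62643 = 170.06667 amu

170.0667 amu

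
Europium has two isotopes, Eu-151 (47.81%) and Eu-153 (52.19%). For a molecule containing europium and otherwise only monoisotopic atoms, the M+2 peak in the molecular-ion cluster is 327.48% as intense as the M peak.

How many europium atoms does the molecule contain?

3

With n Eu atoms, P(M+2)/P(M) = C(n,1)·p^(n−1)q / p^n = n·q/p = n · 0.5219/0.4781.
n = 3.2748 × 0.4781/0.5219 = 3.00 ≈ 3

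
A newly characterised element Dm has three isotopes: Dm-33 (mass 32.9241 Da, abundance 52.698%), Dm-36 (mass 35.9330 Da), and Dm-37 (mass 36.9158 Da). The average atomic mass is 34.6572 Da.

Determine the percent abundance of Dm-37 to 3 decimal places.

31.525%

Let x and y be the fractions of Dm-36 and Dm-37. Then x + y = 1 − 0.52698 = 0.47302 and 35.9330x + 36.9158y = 34.6572 − 0.52698×32.9241 = 17.306857782.
Substituting: 35.9330x + 36.9158(0.47302 − x) = 17.306857782
(35.9330 − 36.9158)x = -0.155053934  ⇒  x = 0.15777, y = 0.31525
Dm-36: 15.777%, Dm-37: 31.525%.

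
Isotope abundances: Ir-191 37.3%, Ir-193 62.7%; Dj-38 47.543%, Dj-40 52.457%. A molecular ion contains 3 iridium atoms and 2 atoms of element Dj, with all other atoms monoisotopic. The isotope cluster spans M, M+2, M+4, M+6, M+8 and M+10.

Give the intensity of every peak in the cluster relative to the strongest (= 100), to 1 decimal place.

3.4 : 24.5 : 70.4 : 100.0 : 70.3 : 19.5

Iridium pattern (n=3): 0.05189512 : 0.26170165 : 0.43991135 : 0.24649188
Element Dj pattern (n=2): 0.22603368 : 0.49879263 : 0.27517368
Convolve the two distributions (both contribute in 2-u steps):
  M: 0.05189512×0.22603368 = 0.011730
  M+2: 0.05189512×0.49879263 + 0.26170165×0.22603368 = 0.085038
  M+4: 0.05189512×0.27517368 + 0.26170165×0.49879263 + 0.43991135×0.22603368 = 0.244250
  M+6: 0.26170165×0.27517368 + 0.43991135×0.49879263 + 0.24649188×0.22603368 = 0.347153
  M+8: 0.43991135×0.27517368 + 0.24649188×0.49879263 = 0.244000
  M+10: 0.24649188×0.27517368 = 0.067828
Scale to base peak (0.347153) = 100: 3.4 : 24.5 : 70.4 : 100.0 : 70.3 : 19.5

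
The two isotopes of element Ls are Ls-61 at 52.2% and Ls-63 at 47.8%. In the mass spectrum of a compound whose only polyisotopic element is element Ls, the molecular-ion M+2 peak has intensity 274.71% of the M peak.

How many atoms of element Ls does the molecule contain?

With n Ls atoms, P(M+2)/P(M) = C(n,1)·p^(n−1)q / p^n = n·q/p = n · 0.478/0.522.
n = 2.7471 × 0.522/0.478 = 3.00 ≈ 3

3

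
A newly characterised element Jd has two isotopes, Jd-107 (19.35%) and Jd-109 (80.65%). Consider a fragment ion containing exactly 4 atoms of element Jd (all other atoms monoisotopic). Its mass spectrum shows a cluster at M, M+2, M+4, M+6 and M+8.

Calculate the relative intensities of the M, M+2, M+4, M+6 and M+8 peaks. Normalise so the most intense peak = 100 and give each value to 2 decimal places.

The 4 Jd atoms are independent, so intensities follow the terms of (0.1935 + 0.8065)^4.
P(M) = 0.1935^4 = 0.001402
P(M+2) = 4 × 0.1935^3 × 0.8065^1 = 0.023373
P(M+4) = 6 × 0.1935^2 × 0.8065^2 = 0.146124
P(M+6) = 4 × 0.1935^1 × 0.8065^3 = 0.406026
P(M+8) = 0.8065^4 = 0.423075
The M+8 peak is largest (0.423075); scaling to 100 gives 0.33 : 5.52 : 34.54 : 95.97 : 100.00.

0.33 : 5.52 : 34.54 : 95.97 : 100.00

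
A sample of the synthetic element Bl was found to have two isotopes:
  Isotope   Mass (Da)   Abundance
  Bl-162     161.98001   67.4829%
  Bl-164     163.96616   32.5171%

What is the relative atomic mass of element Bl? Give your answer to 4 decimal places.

162.6258 Da

Weight each isotope mass by its fractional abundance: 0.674829 × 161.98001 + 0.325171 × 163.96616
= 109.308808 + 53.317040 = 162.625848 Da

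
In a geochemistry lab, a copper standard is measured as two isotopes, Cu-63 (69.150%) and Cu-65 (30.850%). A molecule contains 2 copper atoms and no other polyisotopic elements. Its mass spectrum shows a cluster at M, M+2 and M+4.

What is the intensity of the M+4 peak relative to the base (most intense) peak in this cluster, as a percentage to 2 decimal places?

19.90%

(0.69150 + 0.30850)^2 gives M 0.4782, M+2 0.4267, M+4 0.0952; the largest is M.
P(M) = C(2,0) × 0.69150^2 × 0.30850^0 = 1 × 0.47817225 × 1.0000 = 0.478172 (base)
P(M+4) = C(2,2) × 0.69150^0 × 0.30850^2 = 1 × 1.0000 × 0.09517225 = 0.095172
Relative intensity = 0.095172 / 0.478172 × 100 = 19.90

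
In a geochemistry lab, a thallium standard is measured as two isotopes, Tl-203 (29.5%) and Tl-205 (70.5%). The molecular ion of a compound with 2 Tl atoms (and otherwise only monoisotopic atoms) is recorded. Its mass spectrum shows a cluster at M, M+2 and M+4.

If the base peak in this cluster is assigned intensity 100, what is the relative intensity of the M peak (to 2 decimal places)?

17.51

Binomial terms of (0.295 + 0.705)^2: M 0.0870, M+2 0.4160, M+4 0.4970 → M+4 is the base peak.
P(M+4) = C(2,2) × 0.295^0 × 0.705^2 = 1 × 1.0000 × 0.497025 = 0.497025 (base)
P(M) = C(2,0) × 0.295^2 × 0.705^0 = 1 × 0.087025 × 1.0000 = 0.087025
Relative intensity = 0.087025 / 0.497025 × 100 = 17.51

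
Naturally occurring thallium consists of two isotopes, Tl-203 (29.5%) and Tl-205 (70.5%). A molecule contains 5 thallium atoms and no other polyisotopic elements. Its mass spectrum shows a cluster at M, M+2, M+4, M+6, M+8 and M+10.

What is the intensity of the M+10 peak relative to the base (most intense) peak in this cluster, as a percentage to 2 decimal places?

Binomial terms of (0.295 + 0.705)^5: M 0.0022, M+2 0.0267, M+4 0.1276, M+6 0.3049, M+8 0.3644, M+10 0.1742 → M+8 is the base peak.
P(M+8) = C(5,4) × 0.295^1 × 0.705^4 = 5 × 0.2950 × 0.24703385 = 0.364375 (base)
P(M+10) = C(5,5) × 0.295^0 × 0.705^5 = 1 × 1.0000 × 0.17415886 = 0.174159
Relative intensity = 0.174159 / 0.364375 × 100 = 47.80

47.80%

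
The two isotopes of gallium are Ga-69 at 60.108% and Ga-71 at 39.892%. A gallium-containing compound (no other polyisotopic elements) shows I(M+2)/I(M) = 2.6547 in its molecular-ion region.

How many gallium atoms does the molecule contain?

4

With n Ga atoms, P(M+2)/P(M) = C(n,1)·p^(n−1)q / p^n = n·q/p = n · 0.39892/0.60108.
n = 2.6547 × 0.60108/0.39892 = 4.00 ≈ 4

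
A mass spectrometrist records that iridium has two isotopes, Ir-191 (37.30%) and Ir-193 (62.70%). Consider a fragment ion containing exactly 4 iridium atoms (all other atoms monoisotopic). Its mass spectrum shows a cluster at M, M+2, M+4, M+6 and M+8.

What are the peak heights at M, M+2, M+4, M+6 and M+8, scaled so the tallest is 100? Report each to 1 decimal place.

Each Ir atom is independently Ir-191 (p = 0.3730) or Ir-193 (q = 0.6270); the cluster is the binomial expansion (p + q)^4.
P(M) = 0.3730^4 = 0.019357
P(M+2) = 4 × 0.3730^3 × 0.6270^1 = 0.130153
P(M+4) = 6 × 0.3730^2 × 0.6270^2 = 0.328174
P(M+6) = 4 × 0.3730^1 × 0.6270^3 = 0.367766
P(M+8) = 0.6270^4 = 0.154550
The M+6 peak is largest (0.367766); scaling to 100 gives 5.3 : 35.4 : 89.2 : 100.0 : 42.0.

5.3 : 35.4 : 89.2 : 100.0 : 42.0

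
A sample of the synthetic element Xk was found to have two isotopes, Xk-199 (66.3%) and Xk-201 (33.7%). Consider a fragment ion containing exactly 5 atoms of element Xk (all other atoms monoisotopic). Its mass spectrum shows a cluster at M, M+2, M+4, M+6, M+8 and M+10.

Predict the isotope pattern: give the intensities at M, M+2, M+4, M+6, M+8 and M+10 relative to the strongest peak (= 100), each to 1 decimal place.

The 5 Xk atoms are independent, so intensities follow the terms of (0.663 + 0.337)^5.
P(M) = 0.663^5 = 0.128105
P(M+2) = 5 × 0.663^4 × 0.337^1 = 0.325577
P(M+4) = 10 × 0.663^3 × 0.337^2 = 0.330979
P(M+6) = 10 × 0.663^2 × 0.337^3 = 0.168235
P(M+8) = 5 × 0.663^1 × 0.337^4 = 0.042757
P(M+10) = 0.337^5 = 0.004347
The M+4 peak is largest (0.330979); scaling to 100 gives 38.7 : 98.4 : 100.0 : 50.8 : 12.9 : 1.3.

38.7 : 98.4 : 100.0 : 50.8 : 12.9 : 1.3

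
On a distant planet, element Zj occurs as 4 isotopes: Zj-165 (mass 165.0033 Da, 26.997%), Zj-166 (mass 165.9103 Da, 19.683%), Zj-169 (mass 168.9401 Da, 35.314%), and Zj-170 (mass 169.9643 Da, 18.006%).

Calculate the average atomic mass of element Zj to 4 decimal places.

The abundance-weighted mean is 0.26997 × 165.0033 + 0.19683 × 165.9103 + 0.35314 × 168.9401 + 0.18006 × 169.9643
= 44.54594 + 32.65612 + 59.65951 + 30.60377 = 167.46534 Da

167.4653 Da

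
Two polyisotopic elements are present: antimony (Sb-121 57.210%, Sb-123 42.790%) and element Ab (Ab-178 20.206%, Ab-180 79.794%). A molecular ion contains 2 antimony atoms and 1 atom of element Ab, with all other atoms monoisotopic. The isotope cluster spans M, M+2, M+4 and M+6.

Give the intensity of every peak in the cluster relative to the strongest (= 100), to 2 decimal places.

15.46 : 84.20 : 100.00 : 34.16

Antimony pattern (n=2): 0.32729841 : 0.48960318 : 0.18309841
Element Ab pattern (n=1): 0.20206 : 0.79794
Convolve the two distributions (both contribute in 2-u steps):
  M: 0.32729841×0.20206 = 0.066134
  M+2: 0.32729841×0.79794 + 0.48960318×0.20206 = 0.360094
  M+4: 0.48960318×0.79794 + 0.18309841×0.20206 = 0.427671
  M+6: 0.18309841×0.79794 = 0.146102
Scale to base peak (0.427671) = 100: 15.46 : 84.20 : 100.00 : 34.16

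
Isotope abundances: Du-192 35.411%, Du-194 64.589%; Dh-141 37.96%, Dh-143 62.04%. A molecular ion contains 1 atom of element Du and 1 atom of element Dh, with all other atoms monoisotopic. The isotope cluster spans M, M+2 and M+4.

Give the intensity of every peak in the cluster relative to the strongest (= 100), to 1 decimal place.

28.9 : 100.0 : 86.2

Element Du pattern (n=1): 0.35411 : 0.64589
Element Dh pattern (n=1): 0.3796 : 0.6204
Convolve the two distributions (both contribute in 2-u steps):
  M: 0.35411×0.3796 = 0.134420
  M+2: 0.35411×0.6204 + 0.64589×0.3796 = 0.464870
  M+4: 0.64589×0.6204 = 0.400710
Scale to base peak (0.464870) = 100: 28.9 : 100.0 : 86.2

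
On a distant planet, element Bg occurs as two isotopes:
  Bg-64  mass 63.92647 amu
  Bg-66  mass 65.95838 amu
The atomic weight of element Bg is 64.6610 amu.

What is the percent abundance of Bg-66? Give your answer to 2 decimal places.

Writing the weighted mean with unknown fraction x of Bg-64:
63.92647·x + 65.95838·(1 − x) = 64.6610
(63.92647 − 65.95838)·x = 64.6610 − 65.95838
x = -1.29738 / -2.03191 = 0.63850 → 63.85% Bg-64, 36.15% Bg-66.

36.15%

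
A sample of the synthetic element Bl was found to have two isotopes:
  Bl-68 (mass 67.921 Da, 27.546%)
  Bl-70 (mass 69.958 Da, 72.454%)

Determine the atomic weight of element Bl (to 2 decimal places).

Ar = Σ fᵢ·mᵢ = 0.27546 × 67.921 + 0.72454 × 69.958
= 18.7095 + 50.6874 = 69.3969 Da

69.40 Da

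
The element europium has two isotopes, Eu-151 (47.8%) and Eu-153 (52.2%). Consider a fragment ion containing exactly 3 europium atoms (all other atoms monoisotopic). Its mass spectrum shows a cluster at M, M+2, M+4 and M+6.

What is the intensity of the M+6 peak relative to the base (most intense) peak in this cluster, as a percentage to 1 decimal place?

36.4%

Term probabilities: M 0.1092, M+2 0.3578, M+4 0.3907, M+6 0.1422. Base peak = M+4.
P(M+4) = C(3,2) × 0.478^1 × 0.522^2 = 3 × 0.4780 × 0.272484 = 0.390742 (base)
P(M+6) = C(3,3) × 0.478^0 × 0.522^3 = 1 × 1.0000 × 0.14223665 = 0.142237
Relative intensity = 0.142237 / 0.390742 × 100 = 36.4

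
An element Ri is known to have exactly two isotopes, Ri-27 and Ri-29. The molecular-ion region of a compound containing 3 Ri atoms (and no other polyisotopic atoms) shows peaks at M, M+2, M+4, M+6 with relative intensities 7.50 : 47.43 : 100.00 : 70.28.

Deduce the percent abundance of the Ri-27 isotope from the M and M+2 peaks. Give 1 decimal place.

32.2%

Let p = fractional abundance of Ri-27. I(M+2)/I(M) = [C(3,1)·p^2·(1−p)] / p^3 = 3·(1−p)/p = 47.43/7.50 = 6.3240
(1−p)/p = 6.3240/3 = 2.1080  ⇒  p = 1/(1 + 2.1080) = 0.3218
Ri-27: 32.2%, Ri-29: 67.8%.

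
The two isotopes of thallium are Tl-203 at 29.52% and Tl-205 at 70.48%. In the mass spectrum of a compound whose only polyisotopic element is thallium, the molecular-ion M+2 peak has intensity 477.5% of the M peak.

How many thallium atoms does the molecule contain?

The M+2/M ratio from n Tl atoms is n · q/p = n · 0.7048/0.2952.
n = 4.775 × 0.2952/0.7048 = 2.00 ≈ 2

2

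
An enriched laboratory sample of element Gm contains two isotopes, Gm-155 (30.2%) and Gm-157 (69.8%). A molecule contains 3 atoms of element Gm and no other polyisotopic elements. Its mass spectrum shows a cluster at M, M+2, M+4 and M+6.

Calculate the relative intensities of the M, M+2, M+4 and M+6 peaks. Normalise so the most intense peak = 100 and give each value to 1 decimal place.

6.2 : 43.3 : 100.0 : 77.0

Each Gm atom is independently Gm-155 (p = 0.302) or Gm-157 (q = 0.698); the cluster is the binomial expansion (p + q)^3.
P(M) = 0.302^3 = 0.027544
P(M+2) = 3 × 0.302^2 × 0.698^1 = 0.190981
P(M+4) = 3 × 0.302^1 × 0.698^2 = 0.441407
P(M+6) = 0.698^3 = 0.340068
The M+4 peak is largest (0.441407); scaling to 100 gives 6.2 : 43.3 : 100.0 : 77.0.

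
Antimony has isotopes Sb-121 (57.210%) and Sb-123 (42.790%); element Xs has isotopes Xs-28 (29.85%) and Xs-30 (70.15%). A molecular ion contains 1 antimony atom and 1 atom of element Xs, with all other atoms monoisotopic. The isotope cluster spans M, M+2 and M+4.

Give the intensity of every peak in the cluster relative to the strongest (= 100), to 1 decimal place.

Antimony pattern (n=1): 0.5721 : 0.4279
Element Xs pattern (n=1): 0.2985 : 0.7015
Convolve the two distributions (both contribute in 2-u steps):
  M: 0.5721×0.2985 = 0.170772
  M+2: 0.5721×0.7015 + 0.4279×0.2985 = 0.529056
  M+4: 0.4279×0.7015 = 0.300172
Scale to base peak (0.529056) = 100: 32.3 : 100.0 : 56.7

32.3 : 100.0 : 56.7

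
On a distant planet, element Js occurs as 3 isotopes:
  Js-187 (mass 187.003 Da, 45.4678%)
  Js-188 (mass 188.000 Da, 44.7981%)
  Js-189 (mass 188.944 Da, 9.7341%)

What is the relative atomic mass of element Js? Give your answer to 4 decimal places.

187.6386 Da

Weight each isotope mass by its fractional abundance: 0.454678 × 187.003 + 0.447981 × 188.000 + 0.097341 × 188.944
= 85.02615 + 84.22043 + 18.39200 = 187.63858 Da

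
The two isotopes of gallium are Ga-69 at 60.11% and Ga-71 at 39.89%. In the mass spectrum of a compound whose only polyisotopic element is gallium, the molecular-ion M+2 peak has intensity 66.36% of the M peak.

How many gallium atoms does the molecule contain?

The M+2/M ratio from n Ga atoms is n · q/p = n · 0.3989/0.6011.
n = 0.6636 × 0.6011/0.3989 = 1.00 ≈ 1

1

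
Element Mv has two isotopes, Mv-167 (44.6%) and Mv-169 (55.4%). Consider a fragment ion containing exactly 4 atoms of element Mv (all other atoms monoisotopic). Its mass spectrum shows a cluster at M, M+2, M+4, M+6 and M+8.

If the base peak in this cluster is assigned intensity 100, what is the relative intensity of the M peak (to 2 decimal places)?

Term probabilities: M 0.0396, M+2 0.1966, M+4 0.3663, M+6 0.3033, M+8 0.0942. Base peak = M+4.
P(M+4) = C(4,2) × 0.446^2 × 0.554^2 = 6 × 0.198916 × 0.306916 = 0.366303 (base)
P(M) = C(4,0) × 0.446^4 × 0.554^0 = 1 × 0.03956758 × 1.0000 = 0.039568
Relative intensity = 0.039568 / 0.366303 × 100 = 10.80

10.80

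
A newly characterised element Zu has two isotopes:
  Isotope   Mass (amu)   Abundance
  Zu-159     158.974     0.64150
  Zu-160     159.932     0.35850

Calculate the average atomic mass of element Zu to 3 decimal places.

159.317 amu

Average mass = Σ (abundance × isotope mass) = 0.64150 × 158.974 + 0.35850 × 159.932
= 101.9818 + 57.3356 = 159.3174 amu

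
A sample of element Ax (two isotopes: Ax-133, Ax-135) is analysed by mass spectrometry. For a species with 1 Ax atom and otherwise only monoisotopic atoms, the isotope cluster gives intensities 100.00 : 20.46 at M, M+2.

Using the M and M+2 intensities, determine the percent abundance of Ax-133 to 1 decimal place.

Let p = fractional abundance of Ax-133. I(M+2)/I(M) = [C(1,1)·p^0·(1−p)] / p^1 = 1·(1−p)/p = 20.46/100.00 = 0.2046
(1−p)/p = 0.2046/1 = 0.2046  ⇒  p = 1/(1 + 0.2046) = 0.8302
Ax-133: 83.0%, Ax-135: 17.0%.

83.0%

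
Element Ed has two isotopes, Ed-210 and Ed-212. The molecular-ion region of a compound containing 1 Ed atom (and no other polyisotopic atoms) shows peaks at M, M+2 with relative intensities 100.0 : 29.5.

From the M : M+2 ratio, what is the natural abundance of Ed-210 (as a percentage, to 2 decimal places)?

77.22%

Write p for the Ed-210 fraction. I(M+2)/I(M) = [C(1,1)·p^0·(1−p)] / p^1 = 1·(1−p)/p = 29.5/100.0 = 0.2950
(1−p)/p = 0.2950/1 = 0.2950  ⇒  p = 1/(1 + 0.2950) = 0.7722
Ed-210: 77.22%, Ed-212: 22.78%.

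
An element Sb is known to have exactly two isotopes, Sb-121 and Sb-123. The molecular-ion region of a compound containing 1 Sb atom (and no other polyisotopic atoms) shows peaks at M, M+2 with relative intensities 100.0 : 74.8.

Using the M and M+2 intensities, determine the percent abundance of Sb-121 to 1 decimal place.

57.2%

Write p for the Sb-121 fraction. I(M+2)/I(M) = [C(1,1)·p^0·(1−p)] / p^1 = 1·(1−p)/p = 74.8/100.0 = 0.7480
(1−p)/p = 0.7480/1 = 0.7480  ⇒  p = 1/(1 + 0.7480) = 0.5721
Sb-121: 57.2%, Sb-123: 42.8%.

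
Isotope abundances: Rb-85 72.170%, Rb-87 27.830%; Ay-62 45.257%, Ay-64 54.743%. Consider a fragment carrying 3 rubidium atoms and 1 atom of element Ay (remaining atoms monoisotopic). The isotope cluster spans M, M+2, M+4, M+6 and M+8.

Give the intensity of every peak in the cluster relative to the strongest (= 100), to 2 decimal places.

Rubidium pattern (n=3): 0.37589809 : 0.43485841 : 0.16768892 : 0.02155458
Element Ay pattern (n=1): 0.45257 : 0.54743
Convolve the two distributions (both contribute in 2-u steps):
  M: 0.37589809×0.45257 = 0.170120
  M+2: 0.37589809×0.54743 + 0.43485841×0.45257 = 0.402582
  M+4: 0.43485841×0.54743 + 0.16768892×0.45257 = 0.313946
  M+6: 0.16768892×0.54743 + 0.02155458×0.45257 = 0.101553
  M+8: 0.02155458×0.54743 = 0.011800
Scale to base peak (0.402582) = 100: 42.26 : 100.00 : 77.98 : 25.23 : 2.93

42.26 : 100.00 : 77.98 : 25.23 : 2.93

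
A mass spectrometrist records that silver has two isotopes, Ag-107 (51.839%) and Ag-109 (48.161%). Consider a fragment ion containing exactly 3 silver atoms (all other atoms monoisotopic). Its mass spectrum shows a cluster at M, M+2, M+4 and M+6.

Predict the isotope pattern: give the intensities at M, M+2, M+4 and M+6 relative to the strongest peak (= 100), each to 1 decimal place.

35.9 : 100.0 : 92.9 : 28.8

Expanding (0.51839 + 0.48161)^3:
P(M) = 0.51839^3 = 0.139306
P(M+2) = 3 × 0.51839^2 × 0.48161^1 = 0.388267
P(M+4) = 3 × 0.51839^1 × 0.48161^2 = 0.360719
P(M+6) = 0.48161^3 = 0.111709
The M+2 peak is largest (0.388267); scaling to 100 gives 35.9 : 100.0 : 92.9 : 28.8.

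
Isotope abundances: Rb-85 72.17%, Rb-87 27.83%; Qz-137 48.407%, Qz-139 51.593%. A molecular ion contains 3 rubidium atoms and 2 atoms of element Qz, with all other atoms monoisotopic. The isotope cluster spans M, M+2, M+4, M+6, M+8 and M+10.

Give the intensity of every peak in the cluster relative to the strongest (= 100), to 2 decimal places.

Rubidium pattern (n=3): 0.37589809 : 0.43485841 : 0.16768892 : 0.02155458
Element Qz pattern (n=2): 0.23432376 : 0.49949247 : 0.26618376
Convolve the two distributions (both contribute in 2-u steps):
  M: 0.37589809×0.23432376 = 0.088082
  M+2: 0.37589809×0.49949247 + 0.43485841×0.23432376 = 0.289656
  M+4: 0.37589809×0.26618376 + 0.43485841×0.49949247 + 0.16768892×0.23432376 = 0.356560
  M+6: 0.43485841×0.26618376 + 0.16768892×0.49949247 + 0.02155458×0.23432376 = 0.204562
  M+8: 0.16768892×0.26618376 + 0.02155458×0.49949247 = 0.055402
  M+10: 0.02155458×0.26618376 = 0.005737
Scale to base peak (0.356560) = 100: 24.70 : 81.24 : 100.00 : 57.37 : 15.54 : 1.61

24.70 : 81.24 : 100.00 : 57.37 : 15.54 : 1.61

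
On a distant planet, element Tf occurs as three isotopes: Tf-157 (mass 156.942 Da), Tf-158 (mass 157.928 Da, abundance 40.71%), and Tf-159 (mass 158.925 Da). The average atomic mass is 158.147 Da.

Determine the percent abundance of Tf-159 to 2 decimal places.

Let x and y be the fractions of Tf-157 and Tf-159. Then x + y = 1 − 0.4071 = 0.5929 and 156.942x + 158.925y = 158.147 − 0.4071×157.928 = 93.8545112.
Substituting: 156.942x + 158.925(0.5929 − x) = 93.8545112
(156.942 − 158.925)x = -0.3721213  ⇒  x = 0.18766, y = 0.40524
Tf-157: 18.77%, Tf-159: 40.52%.

40.52%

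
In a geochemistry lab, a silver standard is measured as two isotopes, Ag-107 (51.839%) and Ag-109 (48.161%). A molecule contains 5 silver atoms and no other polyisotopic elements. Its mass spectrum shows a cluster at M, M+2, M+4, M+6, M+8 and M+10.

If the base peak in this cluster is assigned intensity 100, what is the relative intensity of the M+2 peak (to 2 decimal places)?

(0.51839 + 0.48161)^5 gives M 0.0374, M+2 0.1739, M+4 0.3231, M+6 0.3002, M+8 0.1394, M+10 0.0259; the largest is M+4.
P(M+4) = C(5,2) × 0.51839^3 × 0.48161^2 = 10 × 0.13930601 × 0.23194819 = 0.323118 (base)
P(M+2) = C(5,1) × 0.51839^4 × 0.48161^1 = 5 × 0.07221484 × 0.48161 = 0.173897
Relative intensity = 0.173897 / 0.323118 × 100 = 53.82

53.82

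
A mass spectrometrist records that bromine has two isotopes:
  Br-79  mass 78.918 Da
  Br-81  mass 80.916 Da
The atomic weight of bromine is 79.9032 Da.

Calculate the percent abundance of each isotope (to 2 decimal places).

Let x be the fractional abundance of Br-79; then Br-81 has abundance 1 − x.
78.918·x + 80.916·(1 − x) = 79.9032
(78.918 − 80.916)·x = 79.9032 − 80.916
x = -1.0128 / -1.998 = 0.50691 → 50.69% Br-79, 49.31% Br-81.

Br-79: 50.69%, Br-81: 49.31%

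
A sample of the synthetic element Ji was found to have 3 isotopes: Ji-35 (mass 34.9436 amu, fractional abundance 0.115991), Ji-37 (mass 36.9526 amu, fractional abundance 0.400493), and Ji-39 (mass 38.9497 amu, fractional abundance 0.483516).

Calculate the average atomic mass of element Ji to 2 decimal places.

Ar = Σ fᵢ·mᵢ = 0.115991 × 34.9436 + 0.400493 × 36.9526 + 0.483516 × 38.9497
= 4.05314 + 14.79926 + 18.83280 = 37.68520 amu

37.69 amu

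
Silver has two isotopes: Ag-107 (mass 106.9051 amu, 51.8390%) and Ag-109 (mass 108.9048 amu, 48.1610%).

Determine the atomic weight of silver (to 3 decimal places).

The abundance-weighted mean is 0.518390 × 106.9051 + 0.481610 × 108.9048
= 55.41853 + 52.44964 = 107.86817 amu

107.868 amu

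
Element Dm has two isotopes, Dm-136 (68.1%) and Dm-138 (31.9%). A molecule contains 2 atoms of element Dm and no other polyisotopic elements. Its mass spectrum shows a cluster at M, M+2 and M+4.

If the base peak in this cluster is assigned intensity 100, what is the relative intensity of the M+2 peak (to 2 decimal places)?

93.69

(0.681 + 0.319)^2 gives M 0.4638, M+2 0.4345, M+4 0.1018; the largest is M.
P(M) = C(2,0) × 0.681^2 × 0.319^0 = 1 × 0.463761 × 1.0000 = 0.463761 (base)
P(M+2) = C(2,1) × 0.681^1 × 0.319^1 = 2 × 0.6810 × 0.3190 = 0.434478
Relative intensity = 0.434478 / 0.463761 × 100 = 93.69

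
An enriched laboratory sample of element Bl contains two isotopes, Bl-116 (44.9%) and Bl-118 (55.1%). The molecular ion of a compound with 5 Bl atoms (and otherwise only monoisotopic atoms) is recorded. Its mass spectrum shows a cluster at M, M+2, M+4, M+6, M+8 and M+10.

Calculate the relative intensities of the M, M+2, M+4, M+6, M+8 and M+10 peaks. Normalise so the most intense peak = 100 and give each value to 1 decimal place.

5.4 : 33.2 : 81.5 : 100.0 : 61.4 : 15.1

Expanding (0.449 + 0.551)^5:
P(M) = 0.449^5 = 0.018249
P(M+2) = 5 × 0.449^4 × 0.551^1 = 0.111971
P(M+4) = 10 × 0.449^3 × 0.551^2 = 0.274816
P(M+6) = 10 × 0.449^2 × 0.551^3 = 0.337247
P(M+8) = 5 × 0.449^1 × 0.551^4 = 0.206930
P(M+10) = 0.551^5 = 0.050788
The M+6 peak is largest (0.337247); scaling to 100 gives 5.4 : 33.2 : 81.5 : 100.0 : 61.4 : 15.1.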